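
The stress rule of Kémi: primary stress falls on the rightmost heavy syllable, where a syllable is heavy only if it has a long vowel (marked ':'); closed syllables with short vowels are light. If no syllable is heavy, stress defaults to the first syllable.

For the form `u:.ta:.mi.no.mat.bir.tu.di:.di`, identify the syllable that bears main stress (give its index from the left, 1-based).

Weights: 1 u: H, 2 ta: H, 3 mi L, 4 no L, 5 mat L, 6 bir L, 7 tu L, 8 di: H, 9 di L.
Heavy syllables in the domain: 1, 2, 8. The rightmost is syllable 8 (di:).
Primary stress: syllable 8 → u:.ta:.mi.no.mat.bir.tu.ˈdi:.di.

8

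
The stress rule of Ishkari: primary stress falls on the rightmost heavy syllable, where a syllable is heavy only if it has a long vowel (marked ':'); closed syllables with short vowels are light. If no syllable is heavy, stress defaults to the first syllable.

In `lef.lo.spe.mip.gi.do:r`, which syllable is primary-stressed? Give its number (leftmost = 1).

6

Weights: 1 lef L, 2 lo L, 3 spe L, 4 mip L, 5 gi L, 6 do:r H.
Heavy syllables in the domain: 6. The rightmost is syllable 6 (do:r).
Primary stress: syllable 6 → lef.lo.spe.mip.gi.ˈdo:r.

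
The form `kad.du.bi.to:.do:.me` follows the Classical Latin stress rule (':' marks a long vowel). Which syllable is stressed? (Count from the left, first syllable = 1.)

Classical Latin: stress the penult if heavy (long vowel or closed), else the antepenult.
Weights: 4 to: H, 5 do: H, 6 me L.
The penult (syllable 5, do:) is heavy, so it takes stress.
Stress on syllable 5: kad.du.bi.to:.ˈdo:.me.

5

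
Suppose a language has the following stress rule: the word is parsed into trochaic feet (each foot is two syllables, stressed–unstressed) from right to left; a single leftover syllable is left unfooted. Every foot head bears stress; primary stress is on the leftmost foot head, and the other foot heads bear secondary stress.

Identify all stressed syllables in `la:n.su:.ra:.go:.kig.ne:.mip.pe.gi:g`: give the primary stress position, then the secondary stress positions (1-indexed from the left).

primary 2, secondary 4, 6, 8

Parse right to left into trochaic (ˈσσ) feet: la:n (ˈsu:.ra:) (ˈgo:.kig) (ˈne:.mip) (ˈpe.gi:g). Syllable 1 is left unfooted.
Foot heads (stressed positions): 2, 4, 6, 8.
End Rule Leftmost: primary stress on the leftmost head = syllable 2.
Secondary stress on 4, 6, 8: la:n.ˈsu:.ra:.ˌgo:.kig.ˌne:.mip.ˌpe.gi:g.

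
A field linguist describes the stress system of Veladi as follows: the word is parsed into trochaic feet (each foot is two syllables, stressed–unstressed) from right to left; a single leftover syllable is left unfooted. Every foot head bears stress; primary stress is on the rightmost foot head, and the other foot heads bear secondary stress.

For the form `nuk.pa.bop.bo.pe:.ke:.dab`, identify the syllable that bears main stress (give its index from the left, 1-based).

Parse right to left into trochaic (ˈσσ) feet: nuk (ˈpa.bop) (ˈbo.pe:) (ˈke:.dab). Syllable 1 is left unfooted.
Foot heads (stressed positions): 2, 4, 6.
End Rule Rightmost: primary stress on the rightmost head = syllable 6.
Primary stress: syllable 6 → nuk.pa.bop.bo.pe:.ˈke:.dab.

6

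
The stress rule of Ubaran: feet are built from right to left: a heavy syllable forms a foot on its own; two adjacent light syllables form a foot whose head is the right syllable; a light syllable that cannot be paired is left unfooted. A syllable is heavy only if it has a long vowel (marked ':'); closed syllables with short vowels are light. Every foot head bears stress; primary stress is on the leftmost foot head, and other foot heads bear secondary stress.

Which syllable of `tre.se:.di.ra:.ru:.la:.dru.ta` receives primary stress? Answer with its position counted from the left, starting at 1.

Weights: 1 tre L, 2 se: H, 3 di L, 4 ra: H, 5 ru: H, 6 la: H, 7 dru L, 8 ta L.
Parse right to left (heavy = foot alone; LL = one foot; stranded L unfooted): tre (ˈse:) di (ˈra:) (ˈru:) (ˈla:) (dru.ˈta).
Foot heads: 2, 4, 5, 6, 8.
Primary stress on the leftmost head = syllable 2.
Primary stress: syllable 2 → tre.ˈse:.di.ra:.ru:.la:.dru.ta.

2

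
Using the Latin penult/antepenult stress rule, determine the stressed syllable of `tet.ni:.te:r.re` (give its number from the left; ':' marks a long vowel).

3

Classical Latin: stress the penult if heavy (long vowel or closed), else the antepenult.
Weights: 2 ni: H, 3 te:r H, 4 re L.
The penult (syllable 3, te:r) is heavy, so it takes stress.
Stress on syllable 3: tet.ni:.ˈte:r.re.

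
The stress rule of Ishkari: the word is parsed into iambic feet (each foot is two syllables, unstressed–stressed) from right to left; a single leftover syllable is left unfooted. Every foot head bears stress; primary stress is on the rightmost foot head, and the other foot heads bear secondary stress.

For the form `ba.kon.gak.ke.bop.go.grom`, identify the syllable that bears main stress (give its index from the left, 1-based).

Parse right to left into iambic (σˈσ) feet: ba (kon.ˈgak) (ke.ˈbop) (go.ˈgrom). Syllable 1 is left unfooted.
Foot heads (stressed positions): 3, 5, 7.
End Rule Rightmost: primary stress on the rightmost head = syllable 7.
Primary stress: syllable 7 → ba.kon.gak.ke.bop.go.ˈgrom.

7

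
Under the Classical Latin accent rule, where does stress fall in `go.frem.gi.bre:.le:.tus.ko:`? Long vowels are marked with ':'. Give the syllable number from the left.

6

Classical Latin: stress the penult if heavy (long vowel or closed), else the antepenult.
Weights: 5 le: H, 6 tus H, 7 ko: H.
The penult (syllable 6, tus) is heavy, so it takes stress.
Stress on syllable 6: go.frem.gi.bre:.le:.ˈtus.ko:.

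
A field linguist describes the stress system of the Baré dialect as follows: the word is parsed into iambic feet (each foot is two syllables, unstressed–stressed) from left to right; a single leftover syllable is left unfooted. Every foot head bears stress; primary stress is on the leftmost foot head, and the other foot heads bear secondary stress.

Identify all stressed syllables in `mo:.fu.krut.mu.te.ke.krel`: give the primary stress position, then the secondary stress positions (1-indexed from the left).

Parse left to right into iambic (σˈσ) feet: (mo:.ˈfu) (krut.ˈmu) (te.ˈke) krel. Syllable 7 is left unfooted.
Foot heads (stressed positions): 2, 4, 6.
End Rule Leftmost: primary stress on the leftmost head = syllable 2.
Secondary stress on 4, 6: mo:.ˈfu.krut.ˌmu.te.ˌke.krel.

primary 2, secondary 4, 6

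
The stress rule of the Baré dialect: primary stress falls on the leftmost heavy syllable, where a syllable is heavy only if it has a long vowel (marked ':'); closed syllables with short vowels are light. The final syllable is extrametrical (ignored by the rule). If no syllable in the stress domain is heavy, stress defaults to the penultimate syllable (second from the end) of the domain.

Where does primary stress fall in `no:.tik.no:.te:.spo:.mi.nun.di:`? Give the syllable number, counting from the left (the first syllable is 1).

The final syllable (8, di:) is extrametrical; the stress domain is syllables 1–7.
Weights: 1 no: H, 2 tik L, 3 no: H, 4 te: H, 5 spo: H, 6 mi L, 7 nun L.
Heavy syllables in the domain: 1, 3, 4, 5. The leftmost is syllable 1 (no:).
Primary stress: syllable 1 → ˈno:.tik.no:.te:.spo:.mi.nun.di:.

1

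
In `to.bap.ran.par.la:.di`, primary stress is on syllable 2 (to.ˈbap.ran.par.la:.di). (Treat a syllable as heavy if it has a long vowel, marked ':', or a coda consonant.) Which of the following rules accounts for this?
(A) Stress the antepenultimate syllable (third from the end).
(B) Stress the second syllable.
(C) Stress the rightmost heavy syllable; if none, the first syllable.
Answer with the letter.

B

Rule A → syllable 4 (observed: 2).
Rule B → syllable 2 ✓.
Rule C → syllable 5 (observed: 2).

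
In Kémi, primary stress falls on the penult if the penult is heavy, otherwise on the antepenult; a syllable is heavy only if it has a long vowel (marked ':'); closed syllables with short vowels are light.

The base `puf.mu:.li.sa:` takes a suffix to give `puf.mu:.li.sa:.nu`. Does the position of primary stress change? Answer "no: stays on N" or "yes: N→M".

yes: 2→4

Base `puf.mu:.li.sa:` (4 syllables):
  Weights: 2 mu: H, 3 li L, 4 sa: H.
  The penult (syllable 3, li) is light, so stress falls on the antepenult (syllable 2, mu:).
  → primary stress on syllable 2.
Suffixed `puf.mu:.li.sa:.nu` (5 syllables):
  Weights: 3 li L, 4 sa: H, 5 nu L.
  The penult (syllable 4, sa:) is heavy, so it takes stress.
  → primary stress on syllable 4.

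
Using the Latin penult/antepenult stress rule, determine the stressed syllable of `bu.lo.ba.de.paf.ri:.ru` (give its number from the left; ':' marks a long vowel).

Classical Latin: stress the penult if heavy (long vowel or closed), else the antepenult.
Weights: 5 paf H, 6 ri: H, 7 ru L.
The penult (syllable 6, ri:) is heavy, so it takes stress.
Stress on syllable 6: bu.lo.ba.de.paf.ˈri:.ru.

6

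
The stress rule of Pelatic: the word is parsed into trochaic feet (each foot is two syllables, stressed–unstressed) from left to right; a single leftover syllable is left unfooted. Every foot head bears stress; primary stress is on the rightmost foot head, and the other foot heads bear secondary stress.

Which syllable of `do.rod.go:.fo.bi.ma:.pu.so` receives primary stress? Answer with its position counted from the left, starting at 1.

Parse left to right into trochaic (ˈσσ) feet: (ˈdo.rod) (ˈgo:.fo) (ˈbi.ma:) (ˈpu.so).
Foot heads (stressed positions): 1, 3, 5, 7.
End Rule Rightmost: primary stress on the rightmost head = syllable 7.
Primary stress: syllable 7 → do.rod.go:.fo.bi.ma:.ˈpu.so.

7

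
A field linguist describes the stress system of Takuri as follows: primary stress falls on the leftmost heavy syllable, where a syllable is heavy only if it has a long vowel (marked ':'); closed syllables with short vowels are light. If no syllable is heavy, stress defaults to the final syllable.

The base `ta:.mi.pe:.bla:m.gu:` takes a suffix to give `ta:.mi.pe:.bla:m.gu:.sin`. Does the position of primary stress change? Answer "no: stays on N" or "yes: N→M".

Base `ta:.mi.pe:.bla:m.gu:` (5 syllables):
  Weights: 1 ta: H, 2 mi L, 3 pe: H, 4 bla:m H, 5 gu: H.
  Heavy syllables in the domain: 1, 3, 4, 5. The leftmost is syllable 1 (ta:).
  → primary stress on syllable 1.
Suffixed `ta:.mi.pe:.bla:m.gu:.sin` (6 syllables):
  Weights: 1 ta: H, 2 mi L, 3 pe: H, 4 bla:m H, 5 gu: H, 6 sin L.
  Heavy syllables in the domain: 1, 3, 4, 5. The leftmost is syllable 1 (ta:).
  → primary stress on syllable 1.

no: stays on 1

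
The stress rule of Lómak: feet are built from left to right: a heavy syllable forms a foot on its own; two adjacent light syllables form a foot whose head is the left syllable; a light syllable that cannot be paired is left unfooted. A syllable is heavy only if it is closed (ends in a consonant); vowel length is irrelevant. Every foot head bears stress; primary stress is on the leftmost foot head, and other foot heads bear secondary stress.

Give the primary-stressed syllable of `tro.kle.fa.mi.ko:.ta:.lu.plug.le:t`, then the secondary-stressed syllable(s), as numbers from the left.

primary 1, secondary 3, 5, 8, 9

Weights: 1 tro L, 2 kle L, 3 fa L, 4 mi L, 5 ko: L, 6 ta: L, 7 lu L, 8 plug H, 9 le:t H.
Parse left to right (heavy = foot alone; LL = one foot; stranded L unfooted): (ˈtro.kle) (ˈfa.mi) (ˈko:.ta:) lu (ˈplug) (ˈle:t).
Foot heads: 1, 3, 5, 8, 9.
Primary stress on the leftmost head = syllable 1.
Secondary stress on 3, 5, 8, 9: ˈtro.kle.ˌfa.mi.ˌko:.ta:.lu.ˌplug.ˌle:t.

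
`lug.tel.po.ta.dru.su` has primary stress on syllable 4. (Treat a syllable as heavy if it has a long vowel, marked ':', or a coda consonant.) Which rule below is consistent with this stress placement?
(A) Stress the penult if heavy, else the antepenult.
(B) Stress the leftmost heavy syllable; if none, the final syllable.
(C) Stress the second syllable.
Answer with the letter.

A

Rule A → syllable 4 ✓.
Rule B → syllable 1 (observed: 4).
Rule C → syllable 2 (observed: 4).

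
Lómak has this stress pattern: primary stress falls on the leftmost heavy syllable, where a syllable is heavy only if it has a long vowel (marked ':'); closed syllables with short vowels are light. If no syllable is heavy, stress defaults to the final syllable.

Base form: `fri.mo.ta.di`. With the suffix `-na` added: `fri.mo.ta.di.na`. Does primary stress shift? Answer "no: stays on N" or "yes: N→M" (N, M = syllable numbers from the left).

Base `fri.mo.ta.di` (4 syllables):
  Weights: 1 fri L, 2 mo L, 3 ta L, 4 di L.
  No heavy syllable in the domain; default to the final syllable = syllable 4.
  → primary stress on syllable 4.
Suffixed `fri.mo.ta.di.na` (5 syllables):
  Weights: 1 fri L, 2 mo L, 3 ta L, 4 di L, 5 na L.
  No heavy syllable in the domain; default to the final syllable = syllable 5.
  → primary stress on syllable 5.

yes: 4→5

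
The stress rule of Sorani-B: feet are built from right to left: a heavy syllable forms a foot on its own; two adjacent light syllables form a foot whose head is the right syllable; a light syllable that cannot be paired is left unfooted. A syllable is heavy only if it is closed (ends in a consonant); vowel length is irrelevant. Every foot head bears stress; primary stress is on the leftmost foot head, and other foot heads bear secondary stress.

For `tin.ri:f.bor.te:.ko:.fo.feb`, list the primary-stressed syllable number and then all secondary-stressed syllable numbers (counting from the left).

primary 1, secondary 2, 3, 6, 7

Weights: 1 tin H, 2 ri:f H, 3 bor H, 4 te: L, 5 ko: L, 6 fo L, 7 feb H.
Parse right to left (heavy = foot alone; LL = one foot; stranded L unfooted): (ˈtin) (ˈri:f) (ˈbor) te: (ko:.ˈfo) (ˈfeb).
Foot heads: 1, 2, 3, 6, 7.
Primary stress on the leftmost head = syllable 1.
Secondary stress on 2, 3, 6, 7: ˈtin.ˌri:f.ˌbor.te:.ko:.ˌfo.ˌfeb.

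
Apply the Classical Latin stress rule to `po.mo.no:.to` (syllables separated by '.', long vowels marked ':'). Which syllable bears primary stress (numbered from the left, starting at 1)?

3

Classical Latin: stress the penult if heavy (long vowel or closed), else the antepenult.
Weights: 2 mo L, 3 no: H, 4 to L.
The penult (syllable 3, no:) is heavy, so it takes stress.
Stress on syllable 3: po.mo.ˈno:.to.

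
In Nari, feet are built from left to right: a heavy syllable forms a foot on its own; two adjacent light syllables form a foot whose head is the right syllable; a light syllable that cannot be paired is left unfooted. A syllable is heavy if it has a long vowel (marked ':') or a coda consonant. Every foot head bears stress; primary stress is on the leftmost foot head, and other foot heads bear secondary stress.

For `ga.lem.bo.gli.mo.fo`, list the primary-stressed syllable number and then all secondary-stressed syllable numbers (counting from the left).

Weights: 1 ga L, 2 lem H, 3 bo L, 4 gli L, 5 mo L, 6 fo L.
Parse left to right (heavy = foot alone; LL = one foot; stranded L unfooted): ga (ˈlem) (bo.ˈgli) (mo.ˈfo).
Foot heads: 2, 4, 6.
Primary stress on the leftmost head = syllable 2.
Secondary stress on 4, 6: ga.ˈlem.bo.ˌgli.mo.ˌfo.

primary 2, secondary 4, 6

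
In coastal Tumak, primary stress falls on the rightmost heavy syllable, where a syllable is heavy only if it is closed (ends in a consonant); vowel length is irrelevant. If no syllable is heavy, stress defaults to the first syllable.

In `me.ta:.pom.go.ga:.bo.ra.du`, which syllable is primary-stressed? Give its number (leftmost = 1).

3

Weights: 1 me L, 2 ta: L, 3 pom H, 4 go L, 5 ga: L, 6 bo L, 7 ra L, 8 du L.
Heavy syllables in the domain: 3. The rightmost is syllable 3 (pom).
Primary stress: syllable 3 → me.ta:.ˈpom.go.ga:.bo.ra.du.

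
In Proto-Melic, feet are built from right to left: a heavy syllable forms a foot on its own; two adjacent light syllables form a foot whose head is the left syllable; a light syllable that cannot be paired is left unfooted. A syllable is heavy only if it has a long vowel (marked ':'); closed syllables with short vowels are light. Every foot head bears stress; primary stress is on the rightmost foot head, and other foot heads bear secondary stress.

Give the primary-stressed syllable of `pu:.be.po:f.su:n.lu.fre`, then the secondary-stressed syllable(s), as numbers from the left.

Weights: 1 pu: H, 2 be L, 3 po:f H, 4 su:n H, 5 lu L, 6 fre L.
Parse right to left (heavy = foot alone; LL = one foot; stranded L unfooted): (ˈpu:) be (ˈpo:f) (ˈsu:n) (ˈlu.fre).
Foot heads: 1, 3, 4, 5.
Primary stress on the rightmost head = syllable 5.
Secondary stress on 1, 3, 4: ˌpu:.be.ˌpo:f.ˌsu:n.ˈlu.fre.

primary 5, secondary 1, 3, 4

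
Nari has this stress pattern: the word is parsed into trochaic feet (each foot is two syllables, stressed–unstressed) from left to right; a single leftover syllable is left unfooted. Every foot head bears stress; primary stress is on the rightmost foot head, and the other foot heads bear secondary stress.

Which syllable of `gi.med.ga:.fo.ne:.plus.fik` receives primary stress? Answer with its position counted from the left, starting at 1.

Parse left to right into trochaic (ˈσσ) feet: (ˈgi.med) (ˈga:.fo) (ˈne:.plus) fik. Syllable 7 is left unfooted.
Foot heads (stressed positions): 1, 3, 5.
End Rule Rightmost: primary stress on the rightmost head = syllable 5.
Primary stress: syllable 5 → gi.med.ga:.fo.ˈne:.plus.fik.

5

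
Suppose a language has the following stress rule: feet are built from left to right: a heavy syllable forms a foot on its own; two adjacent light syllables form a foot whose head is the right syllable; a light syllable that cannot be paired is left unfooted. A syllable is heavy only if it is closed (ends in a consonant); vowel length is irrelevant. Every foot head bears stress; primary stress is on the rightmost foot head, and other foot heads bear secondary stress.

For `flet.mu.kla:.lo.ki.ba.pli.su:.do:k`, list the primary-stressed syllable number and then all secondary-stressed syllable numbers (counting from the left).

primary 9, secondary 1, 3, 5, 7

Weights: 1 flet H, 2 mu L, 3 kla: L, 4 lo L, 5 ki L, 6 ba L, 7 pli L, 8 su: L, 9 do:k H.
Parse left to right (heavy = foot alone; LL = one foot; stranded L unfooted): (ˈflet) (mu.ˈkla:) (lo.ˈki) (ba.ˈpli) su: (ˈdo:k).
Foot heads: 1, 3, 5, 7, 9.
Primary stress on the rightmost head = syllable 9.
Secondary stress on 1, 3, 5, 7: ˌflet.mu.ˌkla:.lo.ˌki.ba.ˌpli.su:.ˈdo:k.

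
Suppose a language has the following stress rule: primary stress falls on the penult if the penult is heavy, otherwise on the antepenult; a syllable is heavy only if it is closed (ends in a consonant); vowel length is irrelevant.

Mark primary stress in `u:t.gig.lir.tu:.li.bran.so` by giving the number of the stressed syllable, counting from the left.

6

Weights: 5 li L, 6 bran H, 7 so L.
The penult (syllable 6, bran) is heavy, so it takes stress.
Primary stress: syllable 6 → u:t.gig.lir.tu:.li.ˈbran.so.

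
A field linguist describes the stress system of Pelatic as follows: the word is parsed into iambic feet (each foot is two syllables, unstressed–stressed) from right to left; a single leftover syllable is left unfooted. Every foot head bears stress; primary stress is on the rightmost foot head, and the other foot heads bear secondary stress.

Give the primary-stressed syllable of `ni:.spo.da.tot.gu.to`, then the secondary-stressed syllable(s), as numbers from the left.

primary 6, secondary 2, 4

Parse right to left into iambic (σˈσ) feet: (ni:.ˈspo) (da.ˈtot) (gu.ˈto).
Foot heads (stressed positions): 2, 4, 6.
End Rule Rightmost: primary stress on the rightmost head = syllable 6.
Secondary stress on 2, 4: ni:.ˌspo.da.ˌtot.gu.ˈto.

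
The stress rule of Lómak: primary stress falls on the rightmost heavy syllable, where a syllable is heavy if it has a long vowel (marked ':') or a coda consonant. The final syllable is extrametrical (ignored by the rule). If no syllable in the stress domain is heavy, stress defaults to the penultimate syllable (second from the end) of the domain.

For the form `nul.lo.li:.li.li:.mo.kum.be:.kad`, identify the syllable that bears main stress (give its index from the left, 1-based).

The final syllable (9, kad) is extrametrical; the stress domain is syllables 1–8.
Weights: 1 nul H, 2 lo L, 3 li: H, 4 li L, 5 li: H, 6 mo L, 7 kum H, 8 be: H.
Heavy syllables in the domain: 1, 3, 5, 7, 8. The rightmost is syllable 8 (be:).
Primary stress: syllable 8 → nul.lo.li:.li.li:.mo.kum.ˈbe:.kad.

8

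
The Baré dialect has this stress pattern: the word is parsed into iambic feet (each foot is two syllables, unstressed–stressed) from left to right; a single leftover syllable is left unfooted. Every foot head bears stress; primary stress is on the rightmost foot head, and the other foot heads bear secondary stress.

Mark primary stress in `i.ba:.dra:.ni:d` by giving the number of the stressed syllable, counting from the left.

Parse left to right into iambic (σˈσ) feet: (i.ˈba:) (dra:.ˈni:d).
Foot heads (stressed positions): 2, 4.
End Rule Rightmost: primary stress on the rightmost head = syllable 4.
Primary stress: syllable 4 → i.ba:.dra:.ˈni:d.

4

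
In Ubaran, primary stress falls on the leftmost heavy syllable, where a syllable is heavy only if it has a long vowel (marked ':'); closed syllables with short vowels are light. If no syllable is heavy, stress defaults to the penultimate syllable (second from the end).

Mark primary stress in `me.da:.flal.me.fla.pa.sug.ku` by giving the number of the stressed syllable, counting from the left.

Weights: 1 me L, 2 da: H, 3 flal L, 4 me L, 5 fla L, 6 pa L, 7 sug L, 8 ku L.
Heavy syllables in the domain: 2. The leftmost is syllable 2 (da:).
Primary stress: syllable 2 → me.ˈda:.flal.me.fla.pa.sug.ku.

2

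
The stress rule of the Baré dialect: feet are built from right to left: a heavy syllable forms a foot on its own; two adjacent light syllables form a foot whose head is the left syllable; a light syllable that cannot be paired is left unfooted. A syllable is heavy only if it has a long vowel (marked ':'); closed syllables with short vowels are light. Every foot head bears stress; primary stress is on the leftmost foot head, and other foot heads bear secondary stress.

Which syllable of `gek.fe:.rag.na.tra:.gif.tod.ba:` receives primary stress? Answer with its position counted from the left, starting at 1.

2

Weights: 1 gek L, 2 fe: H, 3 rag L, 4 na L, 5 tra: H, 6 gif L, 7 tod L, 8 ba: H.
Parse right to left (heavy = foot alone; LL = one foot; stranded L unfooted): gek (ˈfe:) (ˈrag.na) (ˈtra:) (ˈgif.tod) (ˈba:).
Foot heads: 2, 3, 5, 6, 8.
Primary stress on the leftmost head = syllable 2.
Primary stress: syllable 2 → gek.ˈfe:.rag.na.tra:.gif.tod.ba:.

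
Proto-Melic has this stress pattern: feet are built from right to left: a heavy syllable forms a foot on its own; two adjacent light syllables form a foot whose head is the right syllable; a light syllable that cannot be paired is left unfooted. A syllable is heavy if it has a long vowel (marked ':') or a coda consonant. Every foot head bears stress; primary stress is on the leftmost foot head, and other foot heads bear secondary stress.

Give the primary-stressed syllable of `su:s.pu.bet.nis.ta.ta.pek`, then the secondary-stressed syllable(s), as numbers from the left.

Weights: 1 su:s H, 2 pu L, 3 bet H, 4 nis H, 5 ta L, 6 ta L, 7 pek H.
Parse right to left (heavy = foot alone; LL = one foot; stranded L unfooted): (ˈsu:s) pu (ˈbet) (ˈnis) (ta.ˈta) (ˈpek).
Foot heads: 1, 3, 4, 6, 7.
Primary stress on the leftmost head = syllable 1.
Secondary stress on 3, 4, 6, 7: ˈsu:s.pu.ˌbet.ˌnis.ta.ˌta.ˌpek.

primary 1, secondary 3, 4, 6, 7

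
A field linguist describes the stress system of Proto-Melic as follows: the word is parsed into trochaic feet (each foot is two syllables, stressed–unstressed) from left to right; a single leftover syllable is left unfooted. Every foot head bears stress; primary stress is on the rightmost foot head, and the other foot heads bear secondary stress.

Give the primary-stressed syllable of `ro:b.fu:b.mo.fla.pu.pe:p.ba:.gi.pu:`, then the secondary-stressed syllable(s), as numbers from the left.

primary 7, secondary 1, 3, 5

Parse left to right into trochaic (ˈσσ) feet: (ˈro:b.fu:b) (ˈmo.fla) (ˈpu.pe:p) (ˈba:.gi) pu:. Syllable 9 is left unfooted.
Foot heads (stressed positions): 1, 3, 5, 7.
End Rule Rightmost: primary stress on the rightmost head = syllable 7.
Secondary stress on 1, 3, 5: ˌro:b.fu:b.ˌmo.fla.ˌpu.pe:p.ˈba:.gi.pu:.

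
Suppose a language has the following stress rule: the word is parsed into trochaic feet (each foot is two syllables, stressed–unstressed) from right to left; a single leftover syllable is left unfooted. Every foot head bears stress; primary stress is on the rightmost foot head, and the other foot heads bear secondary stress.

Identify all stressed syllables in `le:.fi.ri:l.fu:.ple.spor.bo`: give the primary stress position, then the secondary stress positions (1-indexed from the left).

primary 6, secondary 2, 4

Parse right to left into trochaic (ˈσσ) feet: le: (ˈfi.ri:l) (ˈfu:.ple) (ˈspor.bo). Syllable 1 is left unfooted.
Foot heads (stressed positions): 2, 4, 6.
End Rule Rightmost: primary stress on the rightmost head = syllable 6.
Secondary stress on 2, 4: le:.ˌfi.ri:l.ˌfu:.ple.ˈspor.bo.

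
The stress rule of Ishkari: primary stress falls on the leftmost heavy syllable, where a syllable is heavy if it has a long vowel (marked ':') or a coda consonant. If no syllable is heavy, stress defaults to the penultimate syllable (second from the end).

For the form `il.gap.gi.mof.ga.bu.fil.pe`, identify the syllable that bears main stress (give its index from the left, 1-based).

Weights: 1 il H, 2 gap H, 3 gi L, 4 mof H, 5 ga L, 6 bu L, 7 fil H, 8 pe L.
Heavy syllables in the domain: 1, 2, 4, 7. The leftmost is syllable 1 (il).
Primary stress: syllable 1 → ˈil.gap.gi.mof.ga.bu.fil.pe.

1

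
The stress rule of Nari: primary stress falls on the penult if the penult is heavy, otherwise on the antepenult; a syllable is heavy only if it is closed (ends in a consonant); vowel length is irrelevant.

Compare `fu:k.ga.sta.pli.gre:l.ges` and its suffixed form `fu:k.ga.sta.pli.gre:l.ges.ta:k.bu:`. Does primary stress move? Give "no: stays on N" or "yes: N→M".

Base `fu:k.ga.sta.pli.gre:l.ges` (6 syllables):
  Weights: 4 pli L, 5 gre:l H, 6 ges H.
  The penult (syllable 5, gre:l) is heavy, so it takes stress.
  → primary stress on syllable 5.
Suffixed `fu:k.ga.sta.pli.gre:l.ges.ta:k.bu:` (8 syllables):
  Weights: 6 ges H, 7 ta:k H, 8 bu: L.
  The penult (syllable 7, ta:k) is heavy, so it takes stress.
  → primary stress on syllable 7.

yes: 5→7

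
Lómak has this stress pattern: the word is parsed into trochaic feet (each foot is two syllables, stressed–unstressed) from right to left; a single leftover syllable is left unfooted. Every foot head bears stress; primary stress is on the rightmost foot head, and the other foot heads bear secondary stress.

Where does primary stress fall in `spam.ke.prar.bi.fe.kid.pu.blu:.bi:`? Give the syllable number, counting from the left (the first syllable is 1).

Parse right to left into trochaic (ˈσσ) feet: spam (ˈke.prar) (ˈbi.fe) (ˈkid.pu) (ˈblu:.bi:). Syllable 1 is left unfooted.
Foot heads (stressed positions): 2, 4, 6, 8.
End Rule Rightmost: primary stress on the rightmost head = syllable 8.
Primary stress: syllable 8 → spam.ke.prar.bi.fe.kid.pu.ˈblu:.bi:.

8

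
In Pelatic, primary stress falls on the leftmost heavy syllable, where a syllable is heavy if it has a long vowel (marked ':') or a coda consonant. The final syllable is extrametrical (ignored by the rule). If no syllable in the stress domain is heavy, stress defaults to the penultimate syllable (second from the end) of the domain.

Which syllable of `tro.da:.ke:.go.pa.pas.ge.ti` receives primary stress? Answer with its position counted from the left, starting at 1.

2

The final syllable (8, ti) is extrametrical; the stress domain is syllables 1–7.
Weights: 1 tro L, 2 da: H, 3 ke: H, 4 go L, 5 pa L, 6 pas H, 7 ge L.
Heavy syllables in the domain: 2, 3, 6. The leftmost is syllable 2 (da:).
Primary stress: syllable 2 → tro.ˈda:.ke:.go.pa.pas.ge.ti.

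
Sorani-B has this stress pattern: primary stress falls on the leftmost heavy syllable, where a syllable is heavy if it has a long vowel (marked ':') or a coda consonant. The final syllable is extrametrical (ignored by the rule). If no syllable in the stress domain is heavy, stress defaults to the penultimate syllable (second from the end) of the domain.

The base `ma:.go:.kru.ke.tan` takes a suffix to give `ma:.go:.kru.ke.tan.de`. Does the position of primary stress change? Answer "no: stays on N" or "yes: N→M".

no: stays on 1

Base `ma:.go:.kru.ke.tan` (5 syllables):
  The final syllable (5, tan) is extrametrical; the stress domain is syllables 1–4.
  Weights: 1 ma: H, 2 go: H, 3 kru L, 4 ke L.
  Heavy syllables in the domain: 1, 2. The leftmost is syllable 1 (ma:).
  → primary stress on syllable 1.
Suffixed `ma:.go:.kru.ke.tan.de` (6 syllables):
  The final syllable (6, de) is extrametrical; the stress domain is syllables 1–5.
  Weights: 1 ma: H, 2 go: H, 3 kru L, 4 ke L, 5 tan H.
  Heavy syllables in the domain: 1, 2, 5. The leftmost is syllable 1 (ma:).
  → primary stress on syllable 1.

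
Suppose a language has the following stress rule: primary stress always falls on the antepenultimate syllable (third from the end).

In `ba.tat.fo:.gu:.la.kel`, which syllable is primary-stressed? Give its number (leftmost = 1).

4

The word has 6 syllables; the antepenultimate syllable (third from the end) is syllable 4 (gu:).
Primary stress: syllable 4 → ba.tat.fo:.ˈgu:.la.kel.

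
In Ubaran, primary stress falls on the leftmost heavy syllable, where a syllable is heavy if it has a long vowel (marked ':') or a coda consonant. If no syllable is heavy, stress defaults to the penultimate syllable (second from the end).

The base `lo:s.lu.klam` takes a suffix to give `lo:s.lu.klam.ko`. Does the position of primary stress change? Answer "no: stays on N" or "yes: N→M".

no: stays on 1

Base `lo:s.lu.klam` (3 syllables):
  Weights: 1 lo:s H, 2 lu L, 3 klam H.
  Heavy syllables in the domain: 1, 3. The leftmost is syllable 1 (lo:s).
  → primary stress on syllable 1.
Suffixed `lo:s.lu.klam.ko` (4 syllables):
  Weights: 1 lo:s H, 2 lu L, 3 klam H, 4 ko L.
  Heavy syllables in the domain: 1, 3. The leftmost is syllable 1 (lo:s).
  → primary stress on syllable 1.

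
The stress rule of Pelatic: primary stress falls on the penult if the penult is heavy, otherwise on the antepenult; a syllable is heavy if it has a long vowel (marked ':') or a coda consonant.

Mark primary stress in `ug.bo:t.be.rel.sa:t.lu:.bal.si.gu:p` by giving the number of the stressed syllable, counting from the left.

7

Weights: 7 bal H, 8 si L, 9 gu:p H.
The penult (syllable 8, si) is light, so stress falls on the antepenult (syllable 7, bal).
Primary stress: syllable 7 → ug.bo:t.be.rel.sa:t.lu:.ˈbal.si.gu:p.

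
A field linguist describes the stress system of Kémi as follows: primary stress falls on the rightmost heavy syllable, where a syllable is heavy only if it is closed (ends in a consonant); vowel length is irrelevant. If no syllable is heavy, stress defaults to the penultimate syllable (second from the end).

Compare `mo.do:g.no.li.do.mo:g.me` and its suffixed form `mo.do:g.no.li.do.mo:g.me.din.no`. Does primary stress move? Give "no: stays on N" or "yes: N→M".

yes: 6→8

Base `mo.do:g.no.li.do.mo:g.me` (7 syllables):
  Weights: 1 mo L, 2 do:g H, 3 no L, 4 li L, 5 do L, 6 mo:g H, 7 me L.
  Heavy syllables in the domain: 2, 6. The rightmost is syllable 6 (mo:g).
  → primary stress on syllable 6.
Suffixed `mo.do:g.no.li.do.mo:g.me.din.no` (9 syllables):
  Weights: 1 mo L, 2 do:g H, 3 no L, 4 li L, 5 do L, 6 mo:g H, 7 me L, 8 din H, 9 no L.
  Heavy syllables in the domain: 2, 6, 8. The rightmost is syllable 8 (din).
  → primary stress on syllable 8.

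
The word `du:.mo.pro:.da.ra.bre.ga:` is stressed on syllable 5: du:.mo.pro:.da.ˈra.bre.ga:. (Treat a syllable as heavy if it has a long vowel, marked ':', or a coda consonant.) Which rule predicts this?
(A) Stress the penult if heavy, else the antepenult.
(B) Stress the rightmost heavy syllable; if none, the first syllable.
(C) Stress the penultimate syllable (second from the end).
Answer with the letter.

Rule A → syllable 5 ✓.
Rule B → syllable 7 (observed: 5).
Rule C → syllable 6 (observed: 5).

A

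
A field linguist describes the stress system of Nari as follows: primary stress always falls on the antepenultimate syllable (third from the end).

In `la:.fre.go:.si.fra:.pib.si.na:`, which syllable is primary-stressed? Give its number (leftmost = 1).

The word has 8 syllables; the antepenultimate syllable (third from the end) is syllable 6 (pib).
Primary stress: syllable 6 → la:.fre.go:.si.fra:.ˈpib.si.na:.

6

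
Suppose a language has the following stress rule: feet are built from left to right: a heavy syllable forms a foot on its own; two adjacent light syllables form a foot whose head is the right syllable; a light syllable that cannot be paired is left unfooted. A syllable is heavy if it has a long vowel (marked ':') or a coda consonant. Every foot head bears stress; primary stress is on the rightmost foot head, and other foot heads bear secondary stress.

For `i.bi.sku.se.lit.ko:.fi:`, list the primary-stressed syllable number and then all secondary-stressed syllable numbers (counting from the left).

Weights: 1 i L, 2 bi L, 3 sku L, 4 se L, 5 lit H, 6 ko: H, 7 fi: H.
Parse left to right (heavy = foot alone; LL = one foot; stranded L unfooted): (i.ˈbi) (sku.ˈse) (ˈlit) (ˈko:) (ˈfi:).
Foot heads: 2, 4, 5, 6, 7.
Primary stress on the rightmost head = syllable 7.
Secondary stress on 2, 4, 5, 6: i.ˌbi.sku.ˌse.ˌlit.ˌko:.ˈfi:.

primary 7, secondary 2, 4, 5, 6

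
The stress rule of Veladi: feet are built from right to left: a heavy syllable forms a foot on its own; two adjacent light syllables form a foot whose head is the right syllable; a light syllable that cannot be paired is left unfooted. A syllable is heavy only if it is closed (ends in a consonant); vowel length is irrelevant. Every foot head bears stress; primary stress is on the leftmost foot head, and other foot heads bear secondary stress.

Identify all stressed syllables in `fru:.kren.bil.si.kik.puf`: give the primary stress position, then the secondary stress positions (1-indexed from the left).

primary 2, secondary 3, 5, 6

Weights: 1 fru: L, 2 kren H, 3 bil H, 4 si L, 5 kik H, 6 puf H.
Parse right to left (heavy = foot alone; LL = one foot; stranded L unfooted): fru: (ˈkren) (ˈbil) si (ˈkik) (ˈpuf).
Foot heads: 2, 3, 5, 6.
Primary stress on the leftmost head = syllable 2.
Secondary stress on 3, 5, 6: fru:.ˈkren.ˌbil.si.ˌkik.ˌpuf.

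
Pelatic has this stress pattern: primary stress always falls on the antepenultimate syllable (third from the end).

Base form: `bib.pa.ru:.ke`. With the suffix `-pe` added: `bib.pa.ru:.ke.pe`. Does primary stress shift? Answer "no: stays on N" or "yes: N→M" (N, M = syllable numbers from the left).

yes: 2→3

Base `bib.pa.ru:.ke` (4 syllables):
  The word has 4 syllables; the antepenultimate syllable (third from the end) is syllable 2 (pa).
  → primary stress on syllable 2.
Suffixed `bib.pa.ru:.ke.pe` (5 syllables):
  The word has 5 syllables; the antepenultimate syllable (third from the end) is syllable 3 (ru:).
  → primary stress on syllable 3.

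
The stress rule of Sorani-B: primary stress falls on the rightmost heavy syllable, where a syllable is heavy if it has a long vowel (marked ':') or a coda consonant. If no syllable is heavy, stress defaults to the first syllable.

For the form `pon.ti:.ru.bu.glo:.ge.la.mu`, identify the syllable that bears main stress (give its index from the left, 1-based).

5

Weights: 1 pon H, 2 ti: H, 3 ru L, 4 bu L, 5 glo: H, 6 ge L, 7 la L, 8 mu L.
Heavy syllables in the domain: 1, 2, 5. The rightmost is syllable 5 (glo:).
Primary stress: syllable 5 → pon.ti:.ru.bu.ˈglo:.ge.la.mu.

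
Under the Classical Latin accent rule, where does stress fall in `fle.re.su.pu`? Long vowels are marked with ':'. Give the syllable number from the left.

2

Classical Latin: stress the penult if heavy (long vowel or closed), else the antepenult.
Weights: 2 re L, 3 su L, 4 pu L.
The penult (syllable 3, su) is light, so stress falls on the antepenult (syllable 2, re).
Stress on syllable 2: fle.ˈre.su.pu.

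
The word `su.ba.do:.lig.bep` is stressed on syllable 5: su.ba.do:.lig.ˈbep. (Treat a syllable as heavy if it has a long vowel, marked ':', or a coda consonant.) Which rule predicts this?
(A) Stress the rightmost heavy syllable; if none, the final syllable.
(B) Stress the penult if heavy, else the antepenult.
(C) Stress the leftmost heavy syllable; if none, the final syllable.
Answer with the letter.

A

Rule A → syllable 5 ✓.
Rule B → syllable 4 (observed: 5).
Rule C → syllable 3 (observed: 5).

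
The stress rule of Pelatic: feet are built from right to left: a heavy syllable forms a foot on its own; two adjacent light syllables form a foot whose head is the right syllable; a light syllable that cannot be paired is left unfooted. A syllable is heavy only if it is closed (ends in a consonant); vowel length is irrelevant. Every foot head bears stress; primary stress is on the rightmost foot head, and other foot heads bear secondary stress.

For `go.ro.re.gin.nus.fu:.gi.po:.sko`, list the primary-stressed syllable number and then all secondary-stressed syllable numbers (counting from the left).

primary 9, secondary 3, 4, 5, 7

Weights: 1 go L, 2 ro L, 3 re L, 4 gin H, 5 nus H, 6 fu: L, 7 gi L, 8 po: L, 9 sko L.
Parse right to left (heavy = foot alone; LL = one foot; stranded L unfooted): go (ro.ˈre) (ˈgin) (ˈnus) (fu:.ˈgi) (po:.ˈsko).
Foot heads: 3, 4, 5, 7, 9.
Primary stress on the rightmost head = syllable 9.
Secondary stress on 3, 4, 5, 7: go.ro.ˌre.ˌgin.ˌnus.fu:.ˌgi.po:.ˈsko.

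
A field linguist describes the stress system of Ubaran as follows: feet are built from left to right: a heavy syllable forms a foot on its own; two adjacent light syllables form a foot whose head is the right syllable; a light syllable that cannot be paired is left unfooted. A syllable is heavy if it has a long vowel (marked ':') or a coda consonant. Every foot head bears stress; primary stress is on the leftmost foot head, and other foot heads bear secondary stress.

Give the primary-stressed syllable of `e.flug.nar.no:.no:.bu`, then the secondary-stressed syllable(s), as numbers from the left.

Weights: 1 e L, 2 flug H, 3 nar H, 4 no: H, 5 no: H, 6 bu L.
Parse left to right (heavy = foot alone; LL = one foot; stranded L unfooted): e (ˈflug) (ˈnar) (ˈno:) (ˈno:) bu.
Foot heads: 2, 3, 4, 5.
Primary stress on the leftmost head = syllable 2.
Secondary stress on 3, 4, 5: e.ˈflug.ˌnar.ˌno:.ˌno:.bu.

primary 2, secondary 3, 4, 5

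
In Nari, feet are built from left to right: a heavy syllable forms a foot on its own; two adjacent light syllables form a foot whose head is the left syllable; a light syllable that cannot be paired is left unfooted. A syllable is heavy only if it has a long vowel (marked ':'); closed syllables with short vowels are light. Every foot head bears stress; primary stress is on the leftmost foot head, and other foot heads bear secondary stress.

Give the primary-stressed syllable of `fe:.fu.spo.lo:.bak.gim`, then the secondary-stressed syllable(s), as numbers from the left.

primary 1, secondary 2, 4, 5

Weights: 1 fe: H, 2 fu L, 3 spo L, 4 lo: H, 5 bak L, 6 gim L.
Parse left to right (heavy = foot alone; LL = one foot; stranded L unfooted): (ˈfe:) (ˈfu.spo) (ˈlo:) (ˈbak.gim).
Foot heads: 1, 2, 4, 5.
Primary stress on the leftmost head = syllable 1.
Secondary stress on 2, 4, 5: ˈfe:.ˌfu.spo.ˌlo:.ˌbak.gim.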